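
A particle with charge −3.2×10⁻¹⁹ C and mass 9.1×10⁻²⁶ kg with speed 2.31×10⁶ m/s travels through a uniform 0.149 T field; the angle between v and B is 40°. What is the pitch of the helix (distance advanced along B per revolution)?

p ≈ 21.2 m

v∥ = v cosθ = 2.31×10⁶·cos40° ≈ 1.770×10⁶ m/s.
T = 2πm/(|q|B) = 2π(9.1×10⁻²⁶)/((3.2×10⁻¹⁹)(0.149)) ≈ 1.199×10⁻⁵ s.
pitch = v∥ T = (1.770×10⁶)(1.199×10⁻⁵) ≈ 21.2 m.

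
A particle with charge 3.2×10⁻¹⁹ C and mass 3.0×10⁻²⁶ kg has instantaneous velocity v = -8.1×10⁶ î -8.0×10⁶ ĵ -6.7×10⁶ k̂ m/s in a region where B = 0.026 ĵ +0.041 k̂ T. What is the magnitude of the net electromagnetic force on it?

v×B = (-1.54×10⁵, 3.32×10⁵, -2.11×10⁵) N/C.
F = q v×B = (3.2×10⁻¹⁹ C)·(-1.54×10⁵, 3.32×10⁵, -2.11×10⁵) = (-4.92×10⁻¹⁴, 1.06×10⁻¹³, -6.74×10⁻¹⁴) N.
|F| = 1.35×10⁻¹³ N.

|F| ≈ 1.35×10⁻¹³ N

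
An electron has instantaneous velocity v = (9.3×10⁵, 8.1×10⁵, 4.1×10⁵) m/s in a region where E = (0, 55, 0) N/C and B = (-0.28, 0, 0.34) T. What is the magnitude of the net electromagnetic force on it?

|F| ≈ 8.96×10⁻¹⁴ N

v×B = (2.75×10⁵, -4.31×10⁵, 2.27×10⁵) N/C.
E + v×B = (2.75×10⁵, -4.31×10⁵, 2.27×10⁵) N/C.
F = q(E + v×B) = (−1.602×10⁻¹⁹ C)·(2.75×10⁵, -4.31×10⁵, 2.27×10⁵) = (-4.41×10⁻¹⁴, 6.90×10⁻¹⁴, -3.63×10⁻¹⁴) N.
|F| = 8.96×10⁻¹⁴ N.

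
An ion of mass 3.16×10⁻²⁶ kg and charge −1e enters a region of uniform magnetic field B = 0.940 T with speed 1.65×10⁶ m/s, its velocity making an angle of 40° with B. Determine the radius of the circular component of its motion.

r ≈ 0.223 m

v⊥ = v sinθ = 1.65×10⁶·sin40° ≈ 1.061×10⁶ m/s.
r = m v⊥/(|q|B) = (3.16×10⁻²⁶)(1.061×10⁶)/((1.602×10⁻¹⁹)(0.940)) ≈ 0.223 m.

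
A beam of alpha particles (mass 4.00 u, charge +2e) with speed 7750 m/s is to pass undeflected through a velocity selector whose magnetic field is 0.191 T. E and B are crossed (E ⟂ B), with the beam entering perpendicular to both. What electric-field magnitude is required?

For straight-line motion qE = qvB, so E = vB.
E = 7750 × 0.191 = 1480 V/m.

E = 1480 V/m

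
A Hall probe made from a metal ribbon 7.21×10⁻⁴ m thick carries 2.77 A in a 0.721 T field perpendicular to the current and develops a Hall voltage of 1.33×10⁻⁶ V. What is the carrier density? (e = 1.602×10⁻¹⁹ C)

n ≈ 1.30×10²⁸ m⁻³

From V_H = IB/(n e t), n = IB/(V_H e t).
n = (2.77)(0.721)/((1.33×10⁻⁶)(1.602×10⁻¹⁹)(7.21×10⁻⁴)) ≈ 1.30×10²⁸ m⁻³.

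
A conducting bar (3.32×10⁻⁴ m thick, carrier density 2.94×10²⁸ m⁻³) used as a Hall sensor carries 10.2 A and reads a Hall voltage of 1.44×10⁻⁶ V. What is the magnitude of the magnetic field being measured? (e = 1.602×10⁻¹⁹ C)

From V_H = IB/(n e t), B = V_H n e t / I.
B = (1.44×10⁻⁶)(2.94×10²⁸)(1.602×10⁻¹⁹)(3.32×10⁻⁴)/10.2 ≈ 0.221 T.

B ≈ 0.221 T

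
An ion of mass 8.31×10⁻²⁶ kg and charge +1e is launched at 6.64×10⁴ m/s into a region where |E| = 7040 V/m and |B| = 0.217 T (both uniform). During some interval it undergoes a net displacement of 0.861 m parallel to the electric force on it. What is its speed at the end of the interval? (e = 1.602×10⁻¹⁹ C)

B does no work; ΔKE = |q|E d.
½mv_f² = ½mv₀² + |q|Ed = ½(8.31×10⁻²⁶)(6.64×10⁴)² + (1.602×10⁻¹⁹)(7040)(0.861) ≈ 1.832×10⁻¹⁶ J + 9.710×10⁻¹⁶ J ≈ 1.154×10⁻¹⁵ J.
v_f = √(2·1.154×10⁻¹⁵/8.31×10⁻²⁶) ≈ 1.67×10⁵ m/s.

v_f ≈ 1.67×10⁵ m/s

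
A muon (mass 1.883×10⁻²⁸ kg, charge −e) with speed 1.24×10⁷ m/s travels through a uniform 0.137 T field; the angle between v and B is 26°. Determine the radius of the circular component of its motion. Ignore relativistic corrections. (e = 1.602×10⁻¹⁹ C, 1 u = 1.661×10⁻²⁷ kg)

r ≈ 0.0466 m

v⊥ = v sinθ = 1.24×10⁷·sin26° ≈ 5.436×10⁶ m/s.
r = m v⊥/(|q|B) = (1.883×10⁻²⁸)(5.436×10⁶)/((1.602×10⁻¹⁹)(0.137)) ≈ 0.0466 m.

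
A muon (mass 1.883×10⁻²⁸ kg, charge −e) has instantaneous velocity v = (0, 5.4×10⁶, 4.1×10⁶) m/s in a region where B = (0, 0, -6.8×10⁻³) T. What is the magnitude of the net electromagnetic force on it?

|F| ≈ 5.88×10⁻¹⁵ N

v×B = (-3.67×10⁴, 0, 0) N/C.
F = q v×B = (−1.602×10⁻¹⁹ C)·(-3.67×10⁴, 0, 0) = (5.88×10⁻¹⁵, 0, 0) N.
|F| = 5.88×10⁻¹⁵ N.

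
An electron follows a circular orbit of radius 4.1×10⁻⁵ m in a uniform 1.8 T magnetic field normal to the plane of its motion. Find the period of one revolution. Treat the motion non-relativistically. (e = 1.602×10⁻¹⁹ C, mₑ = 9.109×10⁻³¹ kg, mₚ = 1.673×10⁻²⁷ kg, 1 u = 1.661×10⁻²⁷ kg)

T ≈ 2.0×10⁻¹¹ s

The cyclotron period depends only on m, q, B: T = 2πm/(|q|B).
T = 2π(9.109×10⁻³¹)/((1.602×10⁻¹⁹)(1.8)) ≈ 2.0×10⁻¹¹ s.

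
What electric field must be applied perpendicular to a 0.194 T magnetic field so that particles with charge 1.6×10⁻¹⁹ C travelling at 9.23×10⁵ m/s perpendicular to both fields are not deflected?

E = 1.79×10⁵ V/m

For straight-line motion qE = qvB, so E = vB.
E = 9.23×10⁵ × 0.194 = 1.79×10⁵ V/m.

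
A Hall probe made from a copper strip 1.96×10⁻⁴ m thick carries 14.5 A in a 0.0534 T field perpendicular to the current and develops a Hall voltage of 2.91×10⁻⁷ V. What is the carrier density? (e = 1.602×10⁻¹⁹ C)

n ≈ 8.47×10²⁸ m⁻³

From V_H = IB/(n e t), n = IB/(V_H e t).
n = (14.5)(0.0534)/((2.91×10⁻⁷)(1.602×10⁻¹⁹)(1.96×10⁻⁴)) ≈ 8.47×10²⁸ m⁻³.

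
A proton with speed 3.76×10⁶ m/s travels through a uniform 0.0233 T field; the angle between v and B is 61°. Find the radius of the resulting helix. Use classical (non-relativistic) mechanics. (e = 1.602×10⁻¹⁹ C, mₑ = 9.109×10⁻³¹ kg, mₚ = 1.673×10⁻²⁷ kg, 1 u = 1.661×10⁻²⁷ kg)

v⊥ = v sinθ = 3.76×10⁶·sin61° ≈ 3.289×10⁶ m/s.
r = m v⊥/(|q|B) = (1.673×10⁻²⁷)(3.289×10⁶)/((1.602×10⁻¹⁹)(0.0233)) ≈ 1.47 m.

r ≈ 1.47 m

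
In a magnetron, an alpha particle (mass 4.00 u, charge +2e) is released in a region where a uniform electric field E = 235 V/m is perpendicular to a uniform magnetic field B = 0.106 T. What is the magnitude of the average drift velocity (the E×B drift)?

v_d ≈ 2220 m/s

The E×B drift speed is v_d = E/B.
v_d = 235/0.106 = 2220 m/s.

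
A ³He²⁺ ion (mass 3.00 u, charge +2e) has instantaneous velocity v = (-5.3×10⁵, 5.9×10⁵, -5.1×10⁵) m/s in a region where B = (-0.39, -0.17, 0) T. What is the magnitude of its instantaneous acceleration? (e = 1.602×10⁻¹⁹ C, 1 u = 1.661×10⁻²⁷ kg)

v×B = (-8.67×10⁴, 1.99×10⁵, 3.20×10⁵) N/C.
F = q v×B = (3.204×10⁻¹⁹ C)·(-8.67×10⁴, 1.99×10⁵, 3.20×10⁵) = (-2.78×10⁻¹⁴, 6.37×10⁻¹⁴, 1.03×10⁻¹³) N.
|a| = |F|/m = 1.239×10⁻¹³/4.983×10⁻²⁷ ≈ 2.49×10¹³ m/s².

|a| ≈ 2.49×10¹³ m/s²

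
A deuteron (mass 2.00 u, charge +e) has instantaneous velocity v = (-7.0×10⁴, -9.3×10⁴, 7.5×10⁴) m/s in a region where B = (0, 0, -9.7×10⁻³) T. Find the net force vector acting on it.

v×B = (902, -679, 0) N/C.
F = q v×B = (1.602×10⁻¹⁹ C)·(902, -679, 0) = (1.45×10⁻¹⁶, -1.09×10⁻¹⁶, 0) N.

F ≈ (1.45×10⁻¹⁶, -1.09×10⁻¹⁶, 0) N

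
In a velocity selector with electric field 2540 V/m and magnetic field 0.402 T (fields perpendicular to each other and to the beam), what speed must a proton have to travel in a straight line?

Zero net Lorentz force requires |qE| = |q v×B|, i.e. E = vB.
v = E/B = 2540/0.402 = 6320 m/s.
The result is independent of the particle's charge and mass.

v = 6320 m/s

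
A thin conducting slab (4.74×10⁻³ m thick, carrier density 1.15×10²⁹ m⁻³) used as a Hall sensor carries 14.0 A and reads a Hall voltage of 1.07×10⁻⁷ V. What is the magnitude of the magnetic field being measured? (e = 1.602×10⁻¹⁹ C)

From V_H = IB/(n e t), B = V_H n e t / I.
B = (1.07×10⁻⁷)(1.15×10²⁹)(1.602×10⁻¹⁹)(4.74×10⁻³)/14.0 ≈ 0.667 T.

B ≈ 0.667 T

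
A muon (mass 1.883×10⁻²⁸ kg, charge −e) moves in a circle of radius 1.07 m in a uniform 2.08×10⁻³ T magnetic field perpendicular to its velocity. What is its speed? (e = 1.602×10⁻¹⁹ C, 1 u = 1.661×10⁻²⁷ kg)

From |q|vB = mv²/r, v = |q|Br/m.
v = (1.602×10⁻¹⁹)(2.08×10⁻³)(1.07)/1.883×10⁻²⁸ ≈ 1.89×10⁶ m/s.

v ≈ 1.89×10⁶ m/s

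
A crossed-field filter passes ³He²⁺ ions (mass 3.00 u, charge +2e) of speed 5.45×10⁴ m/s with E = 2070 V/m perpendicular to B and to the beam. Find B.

B = 0.0380 T

Balance of forces in the selector: qE = qvB ⇒ B = E/v.
B = 2070/5.45×10⁴ = 0.0380 T.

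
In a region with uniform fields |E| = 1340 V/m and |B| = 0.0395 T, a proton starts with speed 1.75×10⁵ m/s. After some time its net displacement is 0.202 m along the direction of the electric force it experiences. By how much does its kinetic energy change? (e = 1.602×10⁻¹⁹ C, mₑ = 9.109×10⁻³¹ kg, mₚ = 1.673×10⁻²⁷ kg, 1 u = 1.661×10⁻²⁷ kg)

The magnetic force is always ⟂ v and does no work; only the electric force changes KE.
ΔKE = F_E · d = |q|E d = (1.602×10⁻¹⁹)(1340)(0.202) ≈ 4.34×10⁻¹⁷ J.

ΔKE ≈ 4.34×10⁻¹⁷ J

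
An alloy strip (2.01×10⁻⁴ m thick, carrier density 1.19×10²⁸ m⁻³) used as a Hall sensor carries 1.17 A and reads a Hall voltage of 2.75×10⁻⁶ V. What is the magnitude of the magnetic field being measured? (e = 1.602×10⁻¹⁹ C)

B ≈ 0.901 T

From V_H = IB/(n e t), B = V_H n e t / I.
B = (2.75×10⁻⁶)(1.19×10²⁸)(1.602×10⁻¹⁹)(2.01×10⁻⁴)/1.17 ≈ 0.901 T.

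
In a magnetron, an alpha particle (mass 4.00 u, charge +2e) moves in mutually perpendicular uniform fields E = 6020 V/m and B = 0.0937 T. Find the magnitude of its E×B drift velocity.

In crossed fields the guiding centre drifts at v_d = |E×B|/B² = E/B, independent of charge and mass.
v_d = 6020/0.0937 = 6.42×10⁴ m/s.

v_d ≈ 6.42×10⁴ m/s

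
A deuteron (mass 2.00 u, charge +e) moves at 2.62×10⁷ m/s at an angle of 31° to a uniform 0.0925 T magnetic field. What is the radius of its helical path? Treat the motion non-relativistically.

v⊥ = v sinθ = 2.62×10⁷·sin31° ≈ 1.349×10⁷ m/s.
r = m v⊥/(|q|B) = (3.322×10⁻²⁷)(1.349×10⁷)/((1.602×10⁻¹⁹)(0.0925)) ≈ 3.03 m.

r ≈ 3.03 m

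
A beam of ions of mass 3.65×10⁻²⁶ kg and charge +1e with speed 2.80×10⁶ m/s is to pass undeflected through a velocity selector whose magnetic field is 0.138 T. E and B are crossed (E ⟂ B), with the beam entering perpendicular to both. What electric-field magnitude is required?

For straight-line motion qE = qvB, so E = vB.
E = 2.80×10⁶ × 0.138 = 3.86×10⁵ V/m.

E = 3.86×10⁵ V/m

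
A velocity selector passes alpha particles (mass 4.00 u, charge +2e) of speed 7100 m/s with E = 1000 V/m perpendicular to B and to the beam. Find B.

Balance of forces in the selector: qE = qvB ⇒ B = E/v.
B = 1000/7100 = 0.14 T.

B = 0.14 T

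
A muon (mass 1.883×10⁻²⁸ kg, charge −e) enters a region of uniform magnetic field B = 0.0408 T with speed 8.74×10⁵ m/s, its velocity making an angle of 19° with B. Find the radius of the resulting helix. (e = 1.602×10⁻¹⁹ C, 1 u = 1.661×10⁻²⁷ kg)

v⊥ = v sinθ = 8.74×10⁵·sin19° ≈ 2.845×10⁵ m/s.
r = m v⊥/(|q|B) = (1.883×10⁻²⁸)(2.845×10⁵)/((1.602×10⁻¹⁹)(0.0408)) ≈ 8.20×10⁻³ m.

r ≈ 8.20×10⁻³ m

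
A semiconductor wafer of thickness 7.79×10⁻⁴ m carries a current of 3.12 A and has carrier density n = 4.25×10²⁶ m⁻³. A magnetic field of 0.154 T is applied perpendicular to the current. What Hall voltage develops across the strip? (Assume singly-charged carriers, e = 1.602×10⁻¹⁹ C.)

V_H ≈ 9.06×10⁻⁶ V

V_H = IB/(n e t).
V_H = (3.12)(0.154)/((4.25×10²⁶)(1.602×10⁻¹⁹)(7.79×10⁻⁴)) ≈ 9.06×10⁻⁶ V.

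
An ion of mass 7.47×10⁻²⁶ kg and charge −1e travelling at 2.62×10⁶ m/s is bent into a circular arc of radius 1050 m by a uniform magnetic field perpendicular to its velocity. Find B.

B ≈ 1.16×10⁻³ T

From |q|vB = mv²/r, B = mv/(|q|r).
B = (7.47×10⁻²⁶)(2.62×10⁶)/((1.602×10⁻¹⁹)(1050)) ≈ 1.16×10⁻³ T.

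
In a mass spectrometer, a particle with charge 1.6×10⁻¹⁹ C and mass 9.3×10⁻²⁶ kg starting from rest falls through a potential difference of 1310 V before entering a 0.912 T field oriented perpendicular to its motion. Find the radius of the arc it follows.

r ≈ 0.0428 m

Acceleration: |q|V = ½mv² ⇒ v = √(2|q|V/m) = √(2·1.6×10⁻¹⁹·1310/9.3×10⁻²⁶) ≈ 6.714×10⁴ m/s.
In the field: r = mv/(|q|B) = (9.3×10⁻²⁶)(6.714×10⁴)/((1.6×10⁻¹⁹)(0.912)) ≈ 0.0428 m.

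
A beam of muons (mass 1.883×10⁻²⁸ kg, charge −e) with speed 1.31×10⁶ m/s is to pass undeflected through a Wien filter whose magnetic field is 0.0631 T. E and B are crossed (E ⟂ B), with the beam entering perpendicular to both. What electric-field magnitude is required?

E = 8.27×10⁴ V/m

For straight-line motion qE = qvB, so E = vB.
E = 1.31×10⁶ × 0.0631 = 8.27×10⁴ V/m.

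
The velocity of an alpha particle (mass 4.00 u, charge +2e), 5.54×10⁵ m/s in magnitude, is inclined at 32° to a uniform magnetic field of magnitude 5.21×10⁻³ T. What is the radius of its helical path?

r ≈ 1.17 m

v⊥ = v sinθ = 5.54×10⁵·sin32° ≈ 2.936×10⁵ m/s.
r = m v⊥/(|q|B) = (6.644×10⁻²⁷)(2.936×10⁵)/((3.204×10⁻¹⁹)(5.21×10⁻³)) ≈ 1.17 m.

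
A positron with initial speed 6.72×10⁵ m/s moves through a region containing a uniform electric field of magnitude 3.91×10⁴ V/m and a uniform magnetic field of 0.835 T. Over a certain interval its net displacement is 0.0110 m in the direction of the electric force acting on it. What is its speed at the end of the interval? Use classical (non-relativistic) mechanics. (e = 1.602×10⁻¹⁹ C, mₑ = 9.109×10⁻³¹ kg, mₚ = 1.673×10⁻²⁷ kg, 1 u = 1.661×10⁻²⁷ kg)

B does no work; ΔKE = |q|E d.
½mv_f² = ½mv₀² + |q|Ed = ½(9.109×10⁻³¹)(6.72×10⁵)² + (1.602×10⁻¹⁹)(3.91×10⁴)(0.0110) ≈ 2.057×10⁻¹⁹ J + 6.890×10⁻¹⁷ J ≈ 6.911×10⁻¹⁷ J.
v_f = √(2·6.911×10⁻¹⁷/9.109×10⁻³¹) ≈ 1.23×10⁷ m/s.

v_f ≈ 1.23×10⁷ m/s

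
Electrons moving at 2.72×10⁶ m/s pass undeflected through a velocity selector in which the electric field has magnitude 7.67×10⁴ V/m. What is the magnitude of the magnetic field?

B = 0.0282 T

Balance of forces in the selector: qE = qvB ⇒ B = E/v.
B = 7.67×10⁴/2.72×10⁶ = 0.0282 T.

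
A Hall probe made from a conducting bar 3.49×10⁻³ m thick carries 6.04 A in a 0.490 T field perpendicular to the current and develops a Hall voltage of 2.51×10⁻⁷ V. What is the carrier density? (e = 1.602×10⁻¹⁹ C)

n ≈ 2.11×10²⁸ m⁻³

From V_H = IB/(n e t), n = IB/(V_H e t).
n = (6.04)(0.490)/((2.51×10⁻⁷)(1.602×10⁻¹⁹)(3.49×10⁻³)) ≈ 2.11×10²⁸ m⁻³.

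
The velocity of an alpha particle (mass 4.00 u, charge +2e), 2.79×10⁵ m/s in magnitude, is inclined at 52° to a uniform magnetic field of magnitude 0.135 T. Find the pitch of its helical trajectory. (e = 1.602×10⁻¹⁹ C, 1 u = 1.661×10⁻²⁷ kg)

v∥ = v cosθ = 2.79×10⁵·cos52° ≈ 1.718×10⁵ m/s.
T = 2πm/(|q|B) = 2π(6.644×10⁻²⁷)/((3.204×10⁻¹⁹)(0.135)) ≈ 9.651×10⁻⁷ s.
pitch = v∥ T = (1.718×10⁵)(9.651×10⁻⁷) ≈ 0.166 m.

p ≈ 0.166 m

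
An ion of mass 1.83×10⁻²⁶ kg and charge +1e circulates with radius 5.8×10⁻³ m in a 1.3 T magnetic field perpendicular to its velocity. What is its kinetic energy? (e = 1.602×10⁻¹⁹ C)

KE ≈ 250 eV

v = |q|Br/m, then KE = ½mv² = (qBr)²/(2m).
v = (1.602×10⁻¹⁹)(1.3)(5.8×10⁻³)/1.83×10⁻²⁶ ≈ 6.601×10⁴ m/s.
KE = ½(1.83×10⁻²⁶)(6.601×10⁴)² ≈ 4.0×10⁻¹⁷ J = 250 eV.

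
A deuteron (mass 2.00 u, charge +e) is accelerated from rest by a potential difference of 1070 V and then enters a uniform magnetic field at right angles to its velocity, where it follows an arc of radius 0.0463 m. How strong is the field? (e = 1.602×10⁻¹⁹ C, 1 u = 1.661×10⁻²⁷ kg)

v = √(2|q|V/m) = √(2·1.602×10⁻¹⁹·1070/3.322×10⁻²⁷) ≈ 3.212×10⁵ m/s.
B = mv/(|q|r) = (3.322×10⁻²⁷)(3.212×10⁵)/((1.602×10⁻¹⁹)(0.0463)) ≈ 0.144 T.

B ≈ 0.144 T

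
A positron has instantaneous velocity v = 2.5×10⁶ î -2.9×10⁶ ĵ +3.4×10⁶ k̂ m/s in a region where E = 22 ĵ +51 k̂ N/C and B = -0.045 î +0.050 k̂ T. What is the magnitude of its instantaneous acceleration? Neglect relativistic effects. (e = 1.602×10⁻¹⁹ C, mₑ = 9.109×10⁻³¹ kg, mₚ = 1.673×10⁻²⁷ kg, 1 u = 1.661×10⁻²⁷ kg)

v×B = (-1.45×10⁵, -2.78×10⁵, -1.30×10⁵) N/C.
E + v×B = (-1.45×10⁵, -2.78×10⁵, -1.30×10⁵) N/C.
F = q(E + v×B) = (1.602×10⁻¹⁹ C)·(-1.45×10⁵, -2.78×10⁵, -1.30×10⁵) = (-2.32×10⁻¹⁴, -4.45×10⁻¹⁴, -2.09×10⁻¹⁴) N.
|a| = |F|/m = 5.440×10⁻¹⁴/9.109×10⁻³¹ ≈ 5.97×10¹⁶ m/s².

|a| ≈ 5.97×10¹⁶ m/s²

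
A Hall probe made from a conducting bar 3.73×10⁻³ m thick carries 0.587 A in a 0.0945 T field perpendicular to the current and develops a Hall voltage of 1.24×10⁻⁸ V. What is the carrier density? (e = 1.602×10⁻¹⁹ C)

From V_H = IB/(n e t), n = IB/(V_H e t).
n = (0.587)(0.0945)/((1.24×10⁻⁸)(1.602×10⁻¹⁹)(3.73×10⁻³)) ≈ 7.49×10²⁷ m⁻³.

n ≈ 7.49×10²⁷ m⁻³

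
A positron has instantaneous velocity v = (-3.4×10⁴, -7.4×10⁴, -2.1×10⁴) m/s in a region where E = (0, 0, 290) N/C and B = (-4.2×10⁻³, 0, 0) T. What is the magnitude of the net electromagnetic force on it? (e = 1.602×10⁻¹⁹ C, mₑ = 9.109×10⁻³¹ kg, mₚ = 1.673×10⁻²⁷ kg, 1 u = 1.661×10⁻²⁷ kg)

|F| ≈ 1.45×10⁻¹⁷ N

v×B = (0, 88.2, -311) N/C.
E + v×B = (0, 88.2, -20.8) N/C.
F = q(E + v×B) = (1.602×10⁻¹⁹ C)·(0, 88.2, -20.8) = (0, 1.41×10⁻¹⁷, -3.33×10⁻¹⁸) N.
|F| = 1.45×10⁻¹⁷ N.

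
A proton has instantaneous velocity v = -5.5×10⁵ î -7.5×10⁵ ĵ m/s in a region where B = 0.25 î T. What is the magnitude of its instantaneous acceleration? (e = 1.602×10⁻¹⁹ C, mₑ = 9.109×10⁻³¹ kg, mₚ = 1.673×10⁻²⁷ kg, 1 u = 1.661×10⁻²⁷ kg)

v×B = (0, 0, 1.88×10⁵) N/C.
F = q v×B = (1.602×10⁻¹⁹ C)·(0, 0, 1.88×10⁵) = (0, 0, 3.00×10⁻¹⁴) N.
|a| = |F|/m = 3.004×10⁻¹⁴/1.673×10⁻²⁷ ≈ 1.80×10¹³ m/s².

|a| ≈ 1.80×10¹³ m/s²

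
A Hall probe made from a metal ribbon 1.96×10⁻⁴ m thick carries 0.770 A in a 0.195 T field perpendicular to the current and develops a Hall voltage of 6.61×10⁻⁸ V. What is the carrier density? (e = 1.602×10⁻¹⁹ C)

n ≈ 7.23×10²⁸ m⁻³

From V_H = IB/(n e t), n = IB/(V_H e t).
n = (0.770)(0.195)/((6.61×10⁻⁸)(1.602×10⁻¹⁹)(1.96×10⁻⁴)) ≈ 7.23×10²⁸ m⁻³.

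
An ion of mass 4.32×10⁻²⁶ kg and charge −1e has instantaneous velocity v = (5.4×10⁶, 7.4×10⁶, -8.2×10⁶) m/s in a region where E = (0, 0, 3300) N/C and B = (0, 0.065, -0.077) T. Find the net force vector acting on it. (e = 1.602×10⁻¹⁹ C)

v×B = (-3.68×10⁴, 4.16×10⁵, 3.51×10⁵) N/C.
E + v×B = (-3.68×10⁴, 4.16×10⁵, 3.54×10⁵) N/C.
F = q(E + v×B) = (−1.602×10⁻¹⁹ C)·(-3.68×10⁴, 4.16×10⁵, 3.54×10⁵) = (5.90×10⁻¹⁵, -6.66×10⁻¹⁴, -5.68×10⁻¹⁴) N.

F ≈ (5.90×10⁻¹⁵, -6.66×10⁻¹⁴, -5.68×10⁻¹⁴) N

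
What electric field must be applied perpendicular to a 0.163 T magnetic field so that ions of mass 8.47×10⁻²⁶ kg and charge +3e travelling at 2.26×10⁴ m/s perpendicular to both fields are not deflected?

For straight-line motion qE = qvB, so E = vB.
E = 2.26×10⁴ × 0.163 = 3680 V/m.

E = 3680 V/m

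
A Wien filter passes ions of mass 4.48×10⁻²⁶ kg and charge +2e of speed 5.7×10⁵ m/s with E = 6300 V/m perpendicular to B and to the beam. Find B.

Balance of forces in the selector: qE = qvB ⇒ B = E/v.
B = 6300/5.7×10⁵ = 0.011 T.

B = 0.011 T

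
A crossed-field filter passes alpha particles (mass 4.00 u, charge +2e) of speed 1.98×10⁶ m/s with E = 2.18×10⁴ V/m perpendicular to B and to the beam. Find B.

B = 0.0110 T

Balance of forces in the selector: qE = qvB ⇒ B = E/v.
B = 2.18×10⁴/1.98×10⁶ = 0.0110 T.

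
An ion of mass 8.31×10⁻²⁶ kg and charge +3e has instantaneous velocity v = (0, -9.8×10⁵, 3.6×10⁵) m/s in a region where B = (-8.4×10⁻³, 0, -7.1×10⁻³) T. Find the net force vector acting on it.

v×B = (6960, -3020, -8230) N/C.
F = q v×B = (4.806×10⁻¹⁹ C)·(6960, -3020, -8230) = (3.34×10⁻¹⁵, -1.45×10⁻¹⁵, -3.96×10⁻¹⁵) N.

F ≈ (3.34×10⁻¹⁵, -1.45×10⁻¹⁵, -3.96×10⁻¹⁵) N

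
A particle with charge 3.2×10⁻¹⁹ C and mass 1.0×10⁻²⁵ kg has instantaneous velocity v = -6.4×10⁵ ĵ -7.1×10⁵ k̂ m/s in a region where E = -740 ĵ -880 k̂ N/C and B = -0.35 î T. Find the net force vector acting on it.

v×B = (0, 2.48×10⁵, -2.24×10⁵) N/C.
E + v×B = (0, 2.48×10⁵, -2.25×10⁵) N/C.
F = q(E + v×B) = (3.2×10⁻¹⁹ C)·(0, 2.48×10⁵, -2.25×10⁵) = (0, 7.93×10⁻¹⁴, -7.20×10⁻¹⁴) N.

F ≈ (0, 7.93×10⁻¹⁴, -7.20×10⁻¹⁴) N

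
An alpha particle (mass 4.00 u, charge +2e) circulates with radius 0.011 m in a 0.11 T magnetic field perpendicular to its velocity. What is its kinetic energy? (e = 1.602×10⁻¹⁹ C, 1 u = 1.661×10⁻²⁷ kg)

KE ≈ 71 eV

v = |q|Br/m, then KE = ½mv² = (qBr)²/(2m).
v = (3.204×10⁻¹⁹)(0.11)(0.011)/6.644×10⁻²⁷ ≈ 5.835×10⁴ m/s.
KE = ½(6.644×10⁻²⁷)(5.835×10⁴)² ≈ 1.1×10⁻¹⁷ J = 71 eV.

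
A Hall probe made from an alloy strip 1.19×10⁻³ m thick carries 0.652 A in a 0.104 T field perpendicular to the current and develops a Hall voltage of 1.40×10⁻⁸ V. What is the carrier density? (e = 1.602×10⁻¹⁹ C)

From V_H = IB/(n e t), n = IB/(V_H e t).
n = (0.652)(0.104)/((1.40×10⁻⁸)(1.602×10⁻¹⁹)(1.19×10⁻³)) ≈ 2.54×10²⁸ m⁻³.

n ≈ 2.54×10²⁸ m⁻³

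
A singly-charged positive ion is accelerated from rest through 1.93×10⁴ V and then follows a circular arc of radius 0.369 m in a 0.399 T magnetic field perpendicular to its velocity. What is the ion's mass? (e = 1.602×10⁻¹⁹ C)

Combine |q|V = ½mv² and r = mv/(|q|B): eliminate v to get m = qB²r²/(2V).
m = (1.602×10⁻¹⁹)(0.399)²(0.369)²/(2·1.93×10⁴) ≈ 9.00×10⁻²⁶ kg.

m ≈ 9.00×10⁻²⁶ kg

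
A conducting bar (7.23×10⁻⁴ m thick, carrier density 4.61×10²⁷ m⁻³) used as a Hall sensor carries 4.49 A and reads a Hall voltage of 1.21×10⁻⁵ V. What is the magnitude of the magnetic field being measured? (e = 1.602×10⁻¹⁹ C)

B ≈ 1.44 T

From V_H = IB/(n e t), B = V_H n e t / I.
B = (1.21×10⁻⁵)(4.61×10²⁷)(1.602×10⁻¹⁹)(7.23×10⁻⁴)/4.49 ≈ 1.44 T.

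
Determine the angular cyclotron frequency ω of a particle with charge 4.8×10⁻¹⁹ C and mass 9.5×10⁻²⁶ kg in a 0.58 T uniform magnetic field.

ω = |q|B/m.
ω = (4.8×10⁻¹⁹)(0.58)/9.5×10⁻²⁶ ≈ 2.9×10⁶ rad/s.

ω ≈ 2.9×10⁶ rad/s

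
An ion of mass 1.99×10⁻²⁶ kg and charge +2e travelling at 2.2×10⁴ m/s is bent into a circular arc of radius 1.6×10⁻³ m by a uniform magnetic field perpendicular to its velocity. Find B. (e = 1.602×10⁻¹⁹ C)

From |q|vB = mv²/r, B = mv/(|q|r).
B = (1.99×10⁻²⁶)(2.2×10⁴)/((3.204×10⁻¹⁹)(1.6×10⁻³)) ≈ 0.85 T.

B ≈ 0.85 T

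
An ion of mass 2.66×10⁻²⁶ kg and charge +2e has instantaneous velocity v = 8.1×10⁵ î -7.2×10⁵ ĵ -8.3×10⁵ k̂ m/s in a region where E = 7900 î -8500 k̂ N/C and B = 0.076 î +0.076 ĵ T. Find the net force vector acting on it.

v×B = (6.31×10⁴, -6.31×10⁴, 1.16×10⁵) N/C.
E + v×B = (7.10×10⁴, -6.31×10⁴, 1.08×10⁵) N/C.
F = q(E + v×B) = (3.204×10⁻¹⁹ C)·(7.10×10⁴, -6.31×10⁴, 1.08×10⁵) = (2.27×10⁻¹⁴, -2.02×10⁻¹⁴, 3.45×10⁻¹⁴) N.

F ≈ (2.27×10⁻¹⁴, -2.02×10⁻¹⁴, 3.45×10⁻¹⁴) N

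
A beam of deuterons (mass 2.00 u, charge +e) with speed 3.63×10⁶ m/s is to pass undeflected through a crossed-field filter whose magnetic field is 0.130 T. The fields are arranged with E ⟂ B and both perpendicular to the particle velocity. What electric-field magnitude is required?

For straight-line motion qE = qvB, so E = vB.
E = 3.63×10⁶ × 0.130 = 4.72×10⁵ V/m.

E = 4.72×10⁵ V/m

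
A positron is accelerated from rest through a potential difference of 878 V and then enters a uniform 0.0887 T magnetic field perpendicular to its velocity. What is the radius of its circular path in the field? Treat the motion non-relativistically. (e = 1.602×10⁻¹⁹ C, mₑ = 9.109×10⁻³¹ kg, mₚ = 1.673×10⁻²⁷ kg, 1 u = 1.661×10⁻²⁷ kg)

r ≈ 1.13×10⁻³ m

Acceleration: |q|V = ½mv² ⇒ v = √(2|q|V/m) = √(2·1.602×10⁻¹⁹·878/9.109×10⁻³¹) ≈ 1.757×10⁷ m/s.
In the field: r = mv/(|q|B) = (9.109×10⁻³¹)(1.757×10⁷)/((1.602×10⁻¹⁹)(0.0887)) ≈ 1.13×10⁻³ m.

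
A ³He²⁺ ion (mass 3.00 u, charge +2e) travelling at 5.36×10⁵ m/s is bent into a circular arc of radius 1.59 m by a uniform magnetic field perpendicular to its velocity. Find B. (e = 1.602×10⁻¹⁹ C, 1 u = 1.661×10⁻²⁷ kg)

From |q|vB = mv²/r, B = mv/(|q|r).
B = (4.983×10⁻²⁷)(5.36×10⁵)/((3.204×10⁻¹⁹)(1.59)) ≈ 5.24×10⁻³ T.

B ≈ 5.24×10⁻³ T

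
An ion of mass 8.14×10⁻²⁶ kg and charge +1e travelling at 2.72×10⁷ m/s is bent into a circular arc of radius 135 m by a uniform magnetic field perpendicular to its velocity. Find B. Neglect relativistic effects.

From |q|vB = mv²/r, B = mv/(|q|r).
B = (8.14×10⁻²⁶)(2.72×10⁷)/((1.602×10⁻¹⁹)(135)) ≈ 0.102 T.

B ≈ 0.102 T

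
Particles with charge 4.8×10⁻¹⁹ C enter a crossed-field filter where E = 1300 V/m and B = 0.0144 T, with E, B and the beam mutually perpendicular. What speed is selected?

v = 9.03×10⁴ m/s

Zero net Lorentz force requires |qE| = |q v×B|, i.e. E = vB.
v = E/B = 1300/0.0144 = 9.03×10⁴ m/s.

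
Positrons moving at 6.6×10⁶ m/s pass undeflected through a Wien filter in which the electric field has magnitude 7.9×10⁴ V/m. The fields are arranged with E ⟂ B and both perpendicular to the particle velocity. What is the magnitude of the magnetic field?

B = 0.012 T

Balance of forces in the selector: qE = qvB ⇒ B = E/v.
B = 7.9×10⁴/6.6×10⁶ = 0.012 T.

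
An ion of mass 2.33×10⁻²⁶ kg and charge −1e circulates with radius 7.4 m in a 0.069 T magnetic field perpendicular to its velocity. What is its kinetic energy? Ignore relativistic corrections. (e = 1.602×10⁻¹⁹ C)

v = |q|Br/m, then KE = ½mv² = (qBr)²/(2m).
v = (1.602×10⁻¹⁹)(0.069)(7.4)/2.33×10⁻²⁶ ≈ 3.511×10⁶ m/s.
KE = ½(2.33×10⁻²⁶)(3.511×10⁶)² ≈ 1.4×10⁻¹³ J = 9.0×10⁵ eV.

KE ≈ 9.0×10⁵ eV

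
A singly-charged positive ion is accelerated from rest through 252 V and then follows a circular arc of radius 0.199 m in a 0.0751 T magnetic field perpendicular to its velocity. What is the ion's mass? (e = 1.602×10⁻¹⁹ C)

Combine |q|V = ½mv² and r = mv/(|q|B): eliminate v to get m = qB²r²/(2V).
m = (1.602×10⁻¹⁹)(0.0751)²(0.199)²/(2·252) ≈ 7.10×10⁻²⁶ kg.

m ≈ 7.10×10⁻²⁶ kg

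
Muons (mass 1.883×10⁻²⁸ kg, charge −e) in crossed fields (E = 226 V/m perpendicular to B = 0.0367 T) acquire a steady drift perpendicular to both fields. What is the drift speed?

v_d ≈ 6160 m/s

The E×B drift speed is v_d = E/B.
v_d = 226/0.0367 = 6160 m/s.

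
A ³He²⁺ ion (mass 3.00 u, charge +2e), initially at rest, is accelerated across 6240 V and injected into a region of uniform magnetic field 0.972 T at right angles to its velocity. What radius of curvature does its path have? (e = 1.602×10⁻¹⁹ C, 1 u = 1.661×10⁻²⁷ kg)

r ≈ 0.0143 m

Acceleration: |q|V = ½mv² ⇒ v = √(2|q|V/m) = √(2·3.204×10⁻¹⁹·6240/4.983×10⁻²⁷) ≈ 8.958×10⁵ m/s.
In the field: r = mv/(|q|B) = (4.983×10⁻²⁷)(8.958×10⁵)/((3.204×10⁻¹⁹)(0.972)) ≈ 0.0143 m.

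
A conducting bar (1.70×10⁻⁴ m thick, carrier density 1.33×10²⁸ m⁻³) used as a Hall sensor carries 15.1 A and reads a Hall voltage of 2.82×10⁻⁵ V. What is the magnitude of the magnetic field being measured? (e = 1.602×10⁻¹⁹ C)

B ≈ 0.676 T

From V_H = IB/(n e t), B = V_H n e t / I.
B = (2.82×10⁻⁵)(1.33×10²⁸)(1.602×10⁻¹⁹)(1.70×10⁻⁴)/15.1 ≈ 0.676 T.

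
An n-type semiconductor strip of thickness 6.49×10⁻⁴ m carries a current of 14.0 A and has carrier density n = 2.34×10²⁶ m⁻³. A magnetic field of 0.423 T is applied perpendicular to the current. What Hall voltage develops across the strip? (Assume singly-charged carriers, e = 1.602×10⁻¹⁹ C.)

V_H ≈ 2.43×10⁻⁴ V

V_H = IB/(n e t).
V_H = (14.0)(0.423)/((2.34×10²⁶)(1.602×10⁻¹⁹)(6.49×10⁻⁴)) ≈ 2.43×10⁻⁴ V.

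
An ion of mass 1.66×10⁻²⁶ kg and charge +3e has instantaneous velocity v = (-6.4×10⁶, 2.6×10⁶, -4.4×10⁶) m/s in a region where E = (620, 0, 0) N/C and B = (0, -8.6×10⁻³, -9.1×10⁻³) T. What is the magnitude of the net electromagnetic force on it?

v×B = (-6.15×10⁴, -5.82×10⁴, 5.50×10⁴) N/C.
E + v×B = (-6.09×10⁴, -5.82×10⁴, 5.50×10⁴) N/C.
F = q(E + v×B) = (4.806×10⁻¹⁹ C)·(-6.09×10⁴, -5.82×10⁴, 5.50×10⁴) = (-2.93×10⁻¹⁴, -2.80×10⁻¹⁴, 2.65×10⁻¹⁴) N.
|F| = 4.84×10⁻¹⁴ N.

|F| ≈ 4.84×10⁻¹⁴ N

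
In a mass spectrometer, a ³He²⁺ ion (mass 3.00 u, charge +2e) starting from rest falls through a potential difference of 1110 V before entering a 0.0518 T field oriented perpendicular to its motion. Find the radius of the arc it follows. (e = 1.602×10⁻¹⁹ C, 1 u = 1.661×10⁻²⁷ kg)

Acceleration: |q|V = ½mv² ⇒ v = √(2|q|V/m) = √(2·3.204×10⁻¹⁹·1110/4.983×10⁻²⁷) ≈ 3.778×10⁵ m/s.
In the field: r = mv/(|q|B) = (4.983×10⁻²⁷)(3.778×10⁵)/((3.204×10⁻¹⁹)(0.0518)) ≈ 0.113 m.

r ≈ 0.113 m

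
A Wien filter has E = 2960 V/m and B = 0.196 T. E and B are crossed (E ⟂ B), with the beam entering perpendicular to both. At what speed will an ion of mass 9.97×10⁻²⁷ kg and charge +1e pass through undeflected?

For undeflected motion the electric and magnetic forces balance: qE = qvB.
v = E/B = 2960/0.196 = 1.51×10⁴ m/s.
The result is independent of the particle's charge and mass.

v = 1.51×10⁴ m/s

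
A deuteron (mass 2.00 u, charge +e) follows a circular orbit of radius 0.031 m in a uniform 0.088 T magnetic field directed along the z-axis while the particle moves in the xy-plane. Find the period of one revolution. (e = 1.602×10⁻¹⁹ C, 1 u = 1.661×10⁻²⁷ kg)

The cyclotron period depends only on m, q, B: T = 2πm/(|q|B).
T = 2π(3.322×10⁻²⁷)/((1.602×10⁻¹⁹)(0.088)) ≈ 1.5×10⁻⁶ s.

T ≈ 1.5×10⁻⁶ s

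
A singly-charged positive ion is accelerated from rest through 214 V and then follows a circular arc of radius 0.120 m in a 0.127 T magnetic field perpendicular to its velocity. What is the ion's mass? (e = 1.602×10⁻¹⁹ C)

m ≈ 8.69×10⁻²⁶ kg

Combine |q|V = ½mv² and r = mv/(|q|B): eliminate v to get m = qB²r²/(2V).
m = (1.602×10⁻¹⁹)(0.127)²(0.120)²/(2·214) ≈ 8.69×10⁻²⁶ kg.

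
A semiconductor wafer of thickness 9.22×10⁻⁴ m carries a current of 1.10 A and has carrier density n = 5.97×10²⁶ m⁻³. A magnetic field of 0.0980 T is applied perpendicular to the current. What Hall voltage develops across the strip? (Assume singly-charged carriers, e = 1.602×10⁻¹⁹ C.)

V_H = IB/(n e t).
V_H = (1.10)(0.0980)/((5.97×10²⁶)(1.602×10⁻¹⁹)(9.22×10⁻⁴)) ≈ 1.22×10⁻⁶ V.

V_H ≈ 1.22×10⁻⁶ V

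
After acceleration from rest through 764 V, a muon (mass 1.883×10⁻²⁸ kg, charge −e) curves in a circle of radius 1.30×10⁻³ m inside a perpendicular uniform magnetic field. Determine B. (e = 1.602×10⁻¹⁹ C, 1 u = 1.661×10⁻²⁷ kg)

B ≈ 1.03 T

v = √(2|q|V/m) = √(2·1.602×10⁻¹⁹·764/1.883×10⁻²⁸) ≈ 1.140×10⁶ m/s.
B = mv/(|q|r) = (1.883×10⁻²⁸)(1.140×10⁶)/((1.602×10⁻¹⁹)(1.30×10⁻³)) ≈ 1.03 T.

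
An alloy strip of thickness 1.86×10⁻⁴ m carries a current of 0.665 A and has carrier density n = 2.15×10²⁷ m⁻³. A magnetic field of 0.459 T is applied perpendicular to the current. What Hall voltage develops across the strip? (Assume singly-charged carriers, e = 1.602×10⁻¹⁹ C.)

V_H = IB/(n e t).
V_H = (0.665)(0.459)/((2.15×10²⁷)(1.602×10⁻¹⁹)(1.86×10⁻⁴)) ≈ 4.76×10⁻⁶ V.

V_H ≈ 4.76×10⁻⁶ V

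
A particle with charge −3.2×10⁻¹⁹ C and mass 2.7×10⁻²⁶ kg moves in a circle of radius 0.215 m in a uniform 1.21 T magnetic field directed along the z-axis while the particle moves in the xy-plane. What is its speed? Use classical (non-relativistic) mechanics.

v ≈ 3.08×10⁶ m/s

From |q|vB = mv²/r, v = |q|Br/m.
v = (3.2×10⁻¹⁹)(1.21)(0.215)/2.7×10⁻²⁶ ≈ 3.08×10⁶ m/s.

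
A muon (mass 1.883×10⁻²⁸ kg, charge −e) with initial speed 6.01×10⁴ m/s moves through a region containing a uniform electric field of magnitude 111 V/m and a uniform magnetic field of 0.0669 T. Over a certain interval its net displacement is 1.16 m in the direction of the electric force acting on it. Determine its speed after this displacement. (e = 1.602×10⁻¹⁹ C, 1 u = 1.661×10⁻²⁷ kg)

v_f ≈ 4.72×10⁵ m/s

B does no work; ΔKE = |q|E d.
½mv_f² = ½mv₀² + |q|Ed = ½(1.883×10⁻²⁸)(6.01×10⁴)² + (1.602×10⁻¹⁹)(111)(1.16) ≈ 3.401×10⁻¹⁹ J + 2.063×10⁻¹⁷ J ≈ 2.097×10⁻¹⁷ J.
v_f = √(2·2.097×10⁻¹⁷/1.883×10⁻²⁸) ≈ 4.72×10⁵ m/s.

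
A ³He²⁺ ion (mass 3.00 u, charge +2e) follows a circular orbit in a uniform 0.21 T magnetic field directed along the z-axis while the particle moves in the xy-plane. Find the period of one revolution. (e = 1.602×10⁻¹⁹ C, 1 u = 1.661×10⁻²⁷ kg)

The cyclotron period depends only on m, q, B: T = 2πm/(|q|B).
T = 2π(4.983×10⁻²⁷)/((3.204×10⁻¹⁹)(0.21)) ≈ 4.7×10⁻⁷ s.

T ≈ 4.7×10⁻⁷ s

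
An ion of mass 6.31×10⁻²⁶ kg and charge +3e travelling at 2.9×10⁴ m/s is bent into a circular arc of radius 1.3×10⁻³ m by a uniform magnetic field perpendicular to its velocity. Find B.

B ≈ 2.9 T

From |q|vB = mv²/r, B = mv/(|q|r).
B = (6.31×10⁻²⁶)(2.9×10⁴)/((4.806×10⁻¹⁹)(1.3×10⁻³)) ≈ 2.9 T.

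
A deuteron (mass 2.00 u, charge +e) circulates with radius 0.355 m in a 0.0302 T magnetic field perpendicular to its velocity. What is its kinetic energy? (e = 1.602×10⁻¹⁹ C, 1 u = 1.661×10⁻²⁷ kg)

KE ≈ 4.44×10⁻¹⁶ J

v = |q|Br/m, then KE = ½mv² = (qBr)²/(2m).
v = (1.602×10⁻¹⁹)(0.0302)(0.355)/3.322×10⁻²⁷ ≈ 5.170×10⁵ m/s.
KE = ½(3.322×10⁻²⁷)(5.170×10⁵)² ≈ 4.44×10⁻¹⁶ J.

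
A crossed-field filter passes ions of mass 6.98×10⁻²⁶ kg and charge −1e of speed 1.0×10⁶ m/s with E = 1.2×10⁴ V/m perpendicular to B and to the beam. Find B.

B = 0.012 T

Balance of forces in the selector: qE = qvB ⇒ B = E/v.
B = 1.2×10⁴/1.0×10⁶ = 0.012 T.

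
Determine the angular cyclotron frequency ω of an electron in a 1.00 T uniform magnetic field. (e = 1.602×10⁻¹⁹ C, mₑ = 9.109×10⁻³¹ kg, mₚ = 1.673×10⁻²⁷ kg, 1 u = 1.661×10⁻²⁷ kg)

ω = |q|B/m.
ω = (1.602×10⁻¹⁹)(1.00)/9.109×10⁻³¹ ≈ 1.76×10¹¹ rad/s.

ω ≈ 1.76×10¹¹ rad/s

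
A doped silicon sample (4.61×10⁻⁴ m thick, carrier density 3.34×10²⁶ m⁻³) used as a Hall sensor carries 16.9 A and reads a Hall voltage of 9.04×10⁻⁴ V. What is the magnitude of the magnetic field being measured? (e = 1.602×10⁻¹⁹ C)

B ≈ 1.32 T

From V_H = IB/(n e t), B = V_H n e t / I.
B = (9.04×10⁻⁴)(3.34×10²⁶)(1.602×10⁻¹⁹)(4.61×10⁻⁴)/16.9 ≈ 1.32 T.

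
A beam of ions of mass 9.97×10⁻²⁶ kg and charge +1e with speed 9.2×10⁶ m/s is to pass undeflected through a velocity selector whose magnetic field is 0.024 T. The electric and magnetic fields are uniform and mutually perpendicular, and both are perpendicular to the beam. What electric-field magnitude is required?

For straight-line motion qE = qvB, so E = vB.
E = 9.2×10⁶ × 0.024 = 2.2×10⁵ V/m.

E = 2.2×10⁵ V/m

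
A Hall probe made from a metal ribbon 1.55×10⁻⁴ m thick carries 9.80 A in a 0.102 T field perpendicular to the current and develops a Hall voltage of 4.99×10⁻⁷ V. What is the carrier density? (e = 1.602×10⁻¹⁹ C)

From V_H = IB/(n e t), n = IB/(V_H e t).
n = (9.80)(0.102)/((4.99×10⁻⁷)(1.602×10⁻¹⁹)(1.55×10⁻⁴)) ≈ 8.07×10²⁸ m⁻³.

n ≈ 8.07×10²⁸ m⁻³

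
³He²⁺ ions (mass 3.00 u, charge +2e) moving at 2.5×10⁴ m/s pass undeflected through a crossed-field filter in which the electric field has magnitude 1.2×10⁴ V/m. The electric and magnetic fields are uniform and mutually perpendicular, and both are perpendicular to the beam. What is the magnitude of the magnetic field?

B = 0.48 T

Balance of forces in the selector: qE = qvB ⇒ B = E/v.
B = 1.2×10⁴/2.5×10⁴ = 0.48 T.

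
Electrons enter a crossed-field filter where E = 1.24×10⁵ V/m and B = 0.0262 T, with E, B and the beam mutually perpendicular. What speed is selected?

Straight-line motion ⇒ electric and magnetic forces cancel, so E = vB.
v = E/B = 1.24×10⁵/0.0262 = 4.73×10⁶ m/s.

v = 4.73×10⁶ m/s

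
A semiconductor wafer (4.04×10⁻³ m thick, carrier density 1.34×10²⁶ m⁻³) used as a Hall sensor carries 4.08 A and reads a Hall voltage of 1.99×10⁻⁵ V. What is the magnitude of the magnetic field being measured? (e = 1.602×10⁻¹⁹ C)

B ≈ 0.423 T

From V_H = IB/(n e t), B = V_H n e t / I.
B = (1.99×10⁻⁵)(1.34×10²⁶)(1.602×10⁻¹⁹)(4.04×10⁻³)/4.08 ≈ 0.423 T.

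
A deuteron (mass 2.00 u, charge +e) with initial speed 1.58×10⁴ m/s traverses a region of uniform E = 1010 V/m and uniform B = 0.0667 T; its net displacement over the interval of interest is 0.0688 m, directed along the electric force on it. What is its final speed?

v_f ≈ 8.34×10⁴ m/s

B does no work; ΔKE = |q|E d.
½mv_f² = ½mv₀² + |q|Ed = ½(3.322×10⁻²⁷)(1.58×10⁴)² + (1.602×10⁻¹⁹)(1010)(0.0688) ≈ 4.147×10⁻¹⁹ J + 1.113×10⁻¹⁷ J ≈ 1.155×10⁻¹⁷ J.
v_f = √(2·1.155×10⁻¹⁷/3.322×10⁻²⁷) ≈ 8.34×10⁴ m/s.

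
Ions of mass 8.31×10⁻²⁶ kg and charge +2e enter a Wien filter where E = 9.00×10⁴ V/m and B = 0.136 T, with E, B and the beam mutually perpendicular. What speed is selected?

For undeflected motion the electric and magnetic forces balance: qE = qvB.
v = E/B = 9.00×10⁴/0.136 = 6.62×10⁵ m/s.

v = 6.62×10⁵ m/s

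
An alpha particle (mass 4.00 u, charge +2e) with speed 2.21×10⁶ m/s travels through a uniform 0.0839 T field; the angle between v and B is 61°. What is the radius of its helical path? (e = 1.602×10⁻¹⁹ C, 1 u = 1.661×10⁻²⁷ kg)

v⊥ = v sinθ = 2.21×10⁶·sin61° ≈ 1.933×10⁶ m/s.
r = m v⊥/(|q|B) = (6.644×10⁻²⁷)(1.933×10⁶)/((3.204×10⁻¹⁹)(0.0839)) ≈ 0.478 m.

r ≈ 0.478 m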